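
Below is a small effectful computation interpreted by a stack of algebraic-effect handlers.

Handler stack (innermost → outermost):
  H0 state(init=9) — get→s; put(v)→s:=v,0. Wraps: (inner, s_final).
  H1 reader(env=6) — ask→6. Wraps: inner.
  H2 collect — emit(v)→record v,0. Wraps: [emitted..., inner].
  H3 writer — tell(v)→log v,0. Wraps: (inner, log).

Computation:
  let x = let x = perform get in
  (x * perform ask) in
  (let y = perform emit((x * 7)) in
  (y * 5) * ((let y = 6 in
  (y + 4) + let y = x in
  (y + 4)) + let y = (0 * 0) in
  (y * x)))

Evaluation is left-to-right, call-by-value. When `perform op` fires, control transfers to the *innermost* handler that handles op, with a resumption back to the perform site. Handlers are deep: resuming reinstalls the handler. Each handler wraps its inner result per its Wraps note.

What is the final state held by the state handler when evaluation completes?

Step-by-step:
get @ H0 ⇒ 9
ask @ H1 ⇒ 6
emit(378) @ H2 ⇒ out+=378
H0 returns (0, 9)
H1 returns (0, 9)
H2 returns [378, (0, 9)]
H3 returns ([378, (0, 9)], ())
= ([378, (0, 9)], ())

Answer: 9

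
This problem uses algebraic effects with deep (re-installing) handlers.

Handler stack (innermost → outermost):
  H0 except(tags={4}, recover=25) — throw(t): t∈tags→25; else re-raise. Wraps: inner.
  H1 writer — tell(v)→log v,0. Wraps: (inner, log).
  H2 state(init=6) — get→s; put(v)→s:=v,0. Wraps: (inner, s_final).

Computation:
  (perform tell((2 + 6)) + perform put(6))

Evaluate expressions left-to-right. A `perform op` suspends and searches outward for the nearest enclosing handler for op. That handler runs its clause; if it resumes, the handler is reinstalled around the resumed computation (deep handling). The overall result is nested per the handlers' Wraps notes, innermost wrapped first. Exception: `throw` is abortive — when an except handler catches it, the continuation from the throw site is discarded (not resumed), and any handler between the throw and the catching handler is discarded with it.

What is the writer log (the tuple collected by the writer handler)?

Step-by-step:
tell(8) @ H1 ⇒ log+=8
put(6) @ H2 ⇒ s:=6
H0 returns 0
H1 returns (0, (8))
H2 returns ((0, (8)), 6)
= ((0, (8)), 6)

Answer: (8)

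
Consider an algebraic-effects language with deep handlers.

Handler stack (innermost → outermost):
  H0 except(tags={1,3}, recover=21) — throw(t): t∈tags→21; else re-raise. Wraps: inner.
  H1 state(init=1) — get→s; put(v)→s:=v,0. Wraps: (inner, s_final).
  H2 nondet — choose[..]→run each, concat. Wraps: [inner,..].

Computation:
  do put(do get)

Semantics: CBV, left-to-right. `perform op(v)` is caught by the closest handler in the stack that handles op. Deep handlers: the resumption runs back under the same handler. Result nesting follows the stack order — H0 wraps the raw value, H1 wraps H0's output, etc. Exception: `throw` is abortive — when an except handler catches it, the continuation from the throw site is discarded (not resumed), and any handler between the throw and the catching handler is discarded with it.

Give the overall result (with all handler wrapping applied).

Answer: [(0, 1)]

Evaluation trace:
get @ H1 ⇒ 1
put(1) @ H1 ⇒ s:=1
H0 returns 0
H1 returns (0, 1)
H2 returns [(0, 1)]
= [(0, 1)]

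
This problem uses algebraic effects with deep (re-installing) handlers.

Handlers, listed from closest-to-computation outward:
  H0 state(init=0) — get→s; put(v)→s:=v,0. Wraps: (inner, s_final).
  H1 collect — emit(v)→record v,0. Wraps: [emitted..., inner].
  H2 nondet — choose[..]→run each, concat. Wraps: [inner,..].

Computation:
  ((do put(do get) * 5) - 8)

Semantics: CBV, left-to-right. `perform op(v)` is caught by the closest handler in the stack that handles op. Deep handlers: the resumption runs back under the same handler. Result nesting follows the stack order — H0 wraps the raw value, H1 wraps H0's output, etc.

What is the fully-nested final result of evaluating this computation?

Working:
get @ H0 ⇒ 0
put(0) @ H0 ⇒ s:=0
H0 returns (-8, 0)
H1 returns [(-8, 0)]
H2 returns [[(-8, 0)]]
= [[(-8, 0)]]

Answer: [[(-8, 0)]]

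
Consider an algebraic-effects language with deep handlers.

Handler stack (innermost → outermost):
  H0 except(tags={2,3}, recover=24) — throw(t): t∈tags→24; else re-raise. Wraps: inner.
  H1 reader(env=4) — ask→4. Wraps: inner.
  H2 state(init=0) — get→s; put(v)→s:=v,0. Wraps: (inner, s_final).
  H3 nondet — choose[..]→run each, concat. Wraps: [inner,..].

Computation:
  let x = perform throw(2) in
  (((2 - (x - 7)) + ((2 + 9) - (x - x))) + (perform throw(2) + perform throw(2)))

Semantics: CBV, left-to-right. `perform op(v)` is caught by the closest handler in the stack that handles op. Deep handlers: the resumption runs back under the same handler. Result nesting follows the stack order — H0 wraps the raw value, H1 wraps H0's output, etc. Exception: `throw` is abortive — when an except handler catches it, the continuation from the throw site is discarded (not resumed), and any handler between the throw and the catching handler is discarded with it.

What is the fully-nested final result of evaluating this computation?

Answer: [(24, 0)]

Step-by-step:
throw(2) @ H0 caught ⇒ 24
H1 returns 24
H2 returns (24, 0)
H3 returns [(24, 0)]
= [(24, 0)]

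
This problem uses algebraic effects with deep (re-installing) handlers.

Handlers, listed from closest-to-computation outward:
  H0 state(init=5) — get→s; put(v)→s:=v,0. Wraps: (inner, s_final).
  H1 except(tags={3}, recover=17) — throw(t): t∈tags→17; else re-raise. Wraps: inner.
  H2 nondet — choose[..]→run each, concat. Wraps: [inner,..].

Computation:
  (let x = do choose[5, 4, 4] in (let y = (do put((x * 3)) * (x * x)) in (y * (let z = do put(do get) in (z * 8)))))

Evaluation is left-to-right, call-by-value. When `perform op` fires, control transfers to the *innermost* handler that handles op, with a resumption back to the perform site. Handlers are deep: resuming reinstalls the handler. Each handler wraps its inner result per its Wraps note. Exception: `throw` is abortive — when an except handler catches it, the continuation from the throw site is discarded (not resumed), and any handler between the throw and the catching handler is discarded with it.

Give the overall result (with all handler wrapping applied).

Answer: [(0, 15), (0, 12), (0, 12)]

Working:
choose[5, 4, 4] @ H2
  branch[0] choose=5:
    put(15) @ H0 ⇒ s:=15
    get @ H0 ⇒ 15
    put(15) @ H0 ⇒ s:=15
    H0 returns (0, 15)
    H1 returns (0, 15)
    H2 returns [(0, 15)]
  branch[1] choose=4:
    put(12) @ H0 ⇒ s:=12
    get @ H0 ⇒ 12
    put(12) @ H0 ⇒ s:=12
    H0 returns (0, 12)
    H1 returns (0, 12)
    H2 returns [(0, 12)]
  branch[2] choose=4:
    put(12) @ H0 ⇒ s:=12
    get @ H0 ⇒ 12
    put(12) @ H0 ⇒ s:=12
    H0 returns (0, 12)
    H1 returns (0, 12)
    H2 returns [(0, 12)]
= [(0, 15), (0, 12), (0, 12)]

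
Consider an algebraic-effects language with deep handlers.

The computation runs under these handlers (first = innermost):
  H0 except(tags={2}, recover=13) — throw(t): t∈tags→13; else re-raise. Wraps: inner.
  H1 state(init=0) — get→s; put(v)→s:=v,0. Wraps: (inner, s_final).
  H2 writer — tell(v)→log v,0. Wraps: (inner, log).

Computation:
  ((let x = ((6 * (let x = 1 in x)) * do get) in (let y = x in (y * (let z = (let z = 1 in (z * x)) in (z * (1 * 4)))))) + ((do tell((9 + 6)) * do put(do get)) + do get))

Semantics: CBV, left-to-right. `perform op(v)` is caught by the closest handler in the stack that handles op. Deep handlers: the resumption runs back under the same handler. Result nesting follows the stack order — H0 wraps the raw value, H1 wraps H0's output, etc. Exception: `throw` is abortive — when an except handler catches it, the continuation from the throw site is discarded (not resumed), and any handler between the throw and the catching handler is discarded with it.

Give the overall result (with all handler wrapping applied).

Step-by-step:
get @ H1 ⇒ 0
tell(15) @ H2 ⇒ log+=15
get @ H1 ⇒ 0
put(0) @ H1 ⇒ s:=0
get @ H1 ⇒ 0
H0 returns 0
H1 returns (0, 0)
H2 returns ((0, 0), (15))
= ((0, 0), (15))

Answer: ((0, 0), (15))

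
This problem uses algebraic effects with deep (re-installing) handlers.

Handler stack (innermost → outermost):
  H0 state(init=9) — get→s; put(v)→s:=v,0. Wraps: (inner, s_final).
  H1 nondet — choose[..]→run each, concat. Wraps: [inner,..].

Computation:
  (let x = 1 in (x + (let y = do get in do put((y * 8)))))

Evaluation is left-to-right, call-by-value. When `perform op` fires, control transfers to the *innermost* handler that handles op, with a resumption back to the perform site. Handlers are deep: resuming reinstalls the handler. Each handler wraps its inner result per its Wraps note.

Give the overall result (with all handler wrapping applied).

Working:
get @ H0 ⇒ 9
put(72) @ H0 ⇒ s:=72
H0 returns (1, 72)
H1 returns [(1, 72)]
= [(1, 72)]

Answer: [(1, 72)]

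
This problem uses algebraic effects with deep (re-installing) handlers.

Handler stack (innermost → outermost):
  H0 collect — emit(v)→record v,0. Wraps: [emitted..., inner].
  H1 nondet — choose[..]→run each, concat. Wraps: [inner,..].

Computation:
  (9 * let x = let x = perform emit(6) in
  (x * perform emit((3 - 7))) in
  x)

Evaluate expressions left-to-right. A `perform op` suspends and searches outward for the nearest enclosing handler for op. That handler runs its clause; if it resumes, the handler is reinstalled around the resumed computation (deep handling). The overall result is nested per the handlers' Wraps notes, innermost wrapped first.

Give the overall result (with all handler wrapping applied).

Answer: [[6, -4, 0]]

Step-by-step:
emit(6) @ H0 ⇒ out+=6
emit(-4) @ H0 ⇒ out+=-4
H0 returns [6, -4, 0]
H1 returns [[6, -4, 0]]
= [[6, -4, 0]]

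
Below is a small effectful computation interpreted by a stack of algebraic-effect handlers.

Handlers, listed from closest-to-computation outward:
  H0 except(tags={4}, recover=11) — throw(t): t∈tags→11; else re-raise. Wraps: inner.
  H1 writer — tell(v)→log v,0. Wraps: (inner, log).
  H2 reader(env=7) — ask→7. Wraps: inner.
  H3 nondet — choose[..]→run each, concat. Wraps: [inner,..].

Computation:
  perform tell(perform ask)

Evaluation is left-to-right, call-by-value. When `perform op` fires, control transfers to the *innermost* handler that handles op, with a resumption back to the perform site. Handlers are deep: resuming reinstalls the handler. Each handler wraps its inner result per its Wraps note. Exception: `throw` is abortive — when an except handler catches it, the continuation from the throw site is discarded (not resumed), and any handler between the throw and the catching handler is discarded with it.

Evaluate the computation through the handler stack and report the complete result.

Working:
ask @ H2 ⇒ 7
tell(7) @ H1 ⇒ log+=7
H0 returns 0
H1 returns (0, (7))
H2 returns (0, (7))
H3 returns [(0, (7))]
= [(0, (7))]

Answer: [(0, (7))]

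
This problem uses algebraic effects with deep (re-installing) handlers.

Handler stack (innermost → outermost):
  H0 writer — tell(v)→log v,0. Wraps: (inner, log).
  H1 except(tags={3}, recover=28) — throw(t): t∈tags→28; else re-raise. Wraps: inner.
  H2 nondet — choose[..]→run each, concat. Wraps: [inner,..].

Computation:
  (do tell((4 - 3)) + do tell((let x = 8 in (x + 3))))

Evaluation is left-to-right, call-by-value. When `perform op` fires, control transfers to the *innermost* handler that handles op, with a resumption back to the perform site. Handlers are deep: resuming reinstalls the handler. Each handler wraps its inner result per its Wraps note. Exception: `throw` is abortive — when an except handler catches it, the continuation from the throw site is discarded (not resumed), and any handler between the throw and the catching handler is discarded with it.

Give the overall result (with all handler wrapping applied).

Working:
tell(1) @ H0 ⇒ log+=1
tell(11) @ H0 ⇒ log+=11
H0 returns (0, (1, 11))
H1 returns (0, (1, 11))
H2 returns [(0, (1, 11))]
= [(0, (1, 11))]

Answer: [(0, (1, 11))]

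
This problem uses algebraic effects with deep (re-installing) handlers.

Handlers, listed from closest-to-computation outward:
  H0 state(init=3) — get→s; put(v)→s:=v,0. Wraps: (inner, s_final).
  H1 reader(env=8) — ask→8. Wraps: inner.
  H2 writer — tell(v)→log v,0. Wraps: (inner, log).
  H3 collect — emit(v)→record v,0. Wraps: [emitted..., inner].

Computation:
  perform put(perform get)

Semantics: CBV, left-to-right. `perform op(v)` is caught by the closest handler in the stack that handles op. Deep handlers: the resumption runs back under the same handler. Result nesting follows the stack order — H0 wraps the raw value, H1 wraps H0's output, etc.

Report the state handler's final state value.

Answer: 3

Step-by-step:
get @ H0 ⇒ 3
put(3) @ H0 ⇒ s:=3
H0 returns (0, 3)
H1 returns (0, 3)
H2 returns ((0, 3), ())
H3 returns [((0, 3), ())]
= [((0, 3), ())]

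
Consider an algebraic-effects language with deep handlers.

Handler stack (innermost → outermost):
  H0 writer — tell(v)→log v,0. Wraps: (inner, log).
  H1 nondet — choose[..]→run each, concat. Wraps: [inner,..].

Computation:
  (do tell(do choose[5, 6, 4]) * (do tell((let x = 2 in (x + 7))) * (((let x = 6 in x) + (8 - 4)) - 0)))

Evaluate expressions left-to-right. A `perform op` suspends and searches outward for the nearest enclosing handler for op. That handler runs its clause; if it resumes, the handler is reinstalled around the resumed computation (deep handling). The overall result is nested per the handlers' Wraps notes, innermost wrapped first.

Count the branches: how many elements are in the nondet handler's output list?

Working:
choose[5, 6, 4] @ H1
  branch[0] choose=5:
    tell(5) @ H0 ⇒ log+=5
    tell(9) @ H0 ⇒ log+=9
    H0 returns (0, (5, 9))
    H1 returns [(0, (5, 9))]
  branch[1] choose=6:
    tell(6) @ H0 ⇒ log+=6
    tell(9) @ H0 ⇒ log+=9
    H0 returns (0, (6, 9))
    H1 returns [(0, (6, 9))]
  branch[2] choose=4:
    tell(4) @ H0 ⇒ log+=4
    tell(9) @ H0 ⇒ log+=9
    H0 returns (0, (4, 9))
    H1 returns [(0, (4, 9))]
= [(0, (5, 9)), (0, (6, 9)), (0, (4, 9))]

Answer: 3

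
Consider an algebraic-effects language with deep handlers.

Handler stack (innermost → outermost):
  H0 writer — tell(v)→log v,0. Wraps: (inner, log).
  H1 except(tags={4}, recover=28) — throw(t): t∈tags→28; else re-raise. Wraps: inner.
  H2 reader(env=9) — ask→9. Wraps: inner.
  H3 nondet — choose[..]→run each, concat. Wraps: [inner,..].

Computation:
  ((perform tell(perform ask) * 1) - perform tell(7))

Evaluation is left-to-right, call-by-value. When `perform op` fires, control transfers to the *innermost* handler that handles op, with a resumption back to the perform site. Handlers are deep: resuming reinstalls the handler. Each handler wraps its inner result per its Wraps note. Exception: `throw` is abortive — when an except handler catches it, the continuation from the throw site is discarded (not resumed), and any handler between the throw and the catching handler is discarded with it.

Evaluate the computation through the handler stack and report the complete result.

Step-by-step:
ask @ H2 ⇒ 9
tell(9) @ H0 ⇒ log+=9
tell(7) @ H0 ⇒ log+=7
H0 returns (0, (9, 7))
H1 returns (0, (9, 7))
H2 returns (0, (9, 7))
H3 returns [(0, (9, 7))]
= [(0, (9, 7))]

Answer: [(0, (9, 7))]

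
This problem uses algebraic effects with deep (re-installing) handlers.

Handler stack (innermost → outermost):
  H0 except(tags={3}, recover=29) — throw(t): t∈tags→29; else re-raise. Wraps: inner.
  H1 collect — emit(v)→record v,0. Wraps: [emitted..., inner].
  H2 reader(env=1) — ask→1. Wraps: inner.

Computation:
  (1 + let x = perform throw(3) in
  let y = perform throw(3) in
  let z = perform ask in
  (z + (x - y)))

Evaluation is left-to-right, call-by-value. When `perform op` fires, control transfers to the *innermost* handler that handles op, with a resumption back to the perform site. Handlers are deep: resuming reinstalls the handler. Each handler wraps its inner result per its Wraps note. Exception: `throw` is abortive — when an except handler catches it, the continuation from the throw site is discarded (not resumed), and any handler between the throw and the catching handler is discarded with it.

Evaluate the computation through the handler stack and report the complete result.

Answer: [29]

Step-by-step:
throw(3) @ H0 caught ⇒ 29
H1 returns [29]
H2 returns [29]
= [29]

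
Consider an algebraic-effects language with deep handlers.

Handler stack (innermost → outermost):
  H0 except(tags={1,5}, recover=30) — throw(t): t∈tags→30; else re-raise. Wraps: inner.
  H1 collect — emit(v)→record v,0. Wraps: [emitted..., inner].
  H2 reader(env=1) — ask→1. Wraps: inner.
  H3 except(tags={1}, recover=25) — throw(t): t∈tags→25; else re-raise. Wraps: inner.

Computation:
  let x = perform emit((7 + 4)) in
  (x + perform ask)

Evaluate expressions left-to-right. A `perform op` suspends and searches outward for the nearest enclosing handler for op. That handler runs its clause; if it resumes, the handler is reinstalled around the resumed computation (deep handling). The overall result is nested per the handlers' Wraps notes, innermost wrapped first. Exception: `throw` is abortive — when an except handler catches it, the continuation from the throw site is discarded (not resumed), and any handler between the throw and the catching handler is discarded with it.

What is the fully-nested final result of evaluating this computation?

Evaluation trace:
emit(11) @ H1 ⇒ out+=11
ask @ H2 ⇒ 1
H0 returns 1
H1 returns [11, 1]
H2 returns [11, 1]
H3 returns [11, 1]
= [11, 1]

Answer: [11, 1]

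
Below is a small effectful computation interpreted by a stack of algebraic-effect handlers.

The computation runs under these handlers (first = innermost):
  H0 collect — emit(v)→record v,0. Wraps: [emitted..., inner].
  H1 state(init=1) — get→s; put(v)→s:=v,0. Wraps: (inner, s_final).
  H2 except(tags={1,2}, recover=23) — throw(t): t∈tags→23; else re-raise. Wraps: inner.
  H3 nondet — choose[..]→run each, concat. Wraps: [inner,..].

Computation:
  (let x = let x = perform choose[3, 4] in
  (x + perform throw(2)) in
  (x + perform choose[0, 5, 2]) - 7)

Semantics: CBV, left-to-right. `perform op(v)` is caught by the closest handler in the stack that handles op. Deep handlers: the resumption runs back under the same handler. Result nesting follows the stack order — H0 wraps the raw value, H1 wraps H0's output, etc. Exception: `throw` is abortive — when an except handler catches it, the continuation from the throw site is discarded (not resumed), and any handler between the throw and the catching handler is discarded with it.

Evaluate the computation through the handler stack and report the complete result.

Evaluation trace:
choose[3, 4] @ H3
  branch[0] choose=3:
    throw(2) @ H2 caught ⇒ 23
    H3 returns [23]
  branch[1] choose=4:
    throw(2) @ H2 caught ⇒ 23
    H3 returns [23]
= [23, 23]

Answer: [23, 23]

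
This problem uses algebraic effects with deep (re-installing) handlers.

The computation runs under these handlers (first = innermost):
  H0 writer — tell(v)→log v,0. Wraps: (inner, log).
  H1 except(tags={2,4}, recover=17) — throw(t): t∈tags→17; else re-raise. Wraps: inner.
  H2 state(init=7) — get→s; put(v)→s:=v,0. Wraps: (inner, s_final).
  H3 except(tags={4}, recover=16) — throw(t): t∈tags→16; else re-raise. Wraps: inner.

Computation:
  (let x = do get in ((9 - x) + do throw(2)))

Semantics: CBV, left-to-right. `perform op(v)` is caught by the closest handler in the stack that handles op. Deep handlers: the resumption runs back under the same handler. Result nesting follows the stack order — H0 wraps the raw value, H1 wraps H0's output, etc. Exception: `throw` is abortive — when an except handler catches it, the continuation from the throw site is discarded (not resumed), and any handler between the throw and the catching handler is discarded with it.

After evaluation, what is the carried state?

Answer: 7

Step-by-step:
get @ H2 ⇒ 7
throw(2) @ H1 caught ⇒ 17
H2 returns (17, 7)
H3 returns (17, 7)
= (17, 7)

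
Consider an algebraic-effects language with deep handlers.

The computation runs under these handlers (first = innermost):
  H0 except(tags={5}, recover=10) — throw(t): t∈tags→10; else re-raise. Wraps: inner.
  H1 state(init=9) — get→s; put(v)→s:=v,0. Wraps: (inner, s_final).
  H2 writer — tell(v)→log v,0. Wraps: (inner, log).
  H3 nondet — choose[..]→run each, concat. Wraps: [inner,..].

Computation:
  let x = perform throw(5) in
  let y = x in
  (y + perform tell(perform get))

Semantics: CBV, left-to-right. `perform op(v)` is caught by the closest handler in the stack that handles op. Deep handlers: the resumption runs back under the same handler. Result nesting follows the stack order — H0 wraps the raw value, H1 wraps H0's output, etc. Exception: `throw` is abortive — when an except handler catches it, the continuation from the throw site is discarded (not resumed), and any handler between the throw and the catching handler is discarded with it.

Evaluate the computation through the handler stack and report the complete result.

Answer: [((10, 9), ())]

Evaluation trace:
throw(5) @ H0 caught ⇒ 10
H1 returns (10, 9)
H2 returns ((10, 9), ())
H3 returns [((10, 9), ())]
= [((10, 9), ())]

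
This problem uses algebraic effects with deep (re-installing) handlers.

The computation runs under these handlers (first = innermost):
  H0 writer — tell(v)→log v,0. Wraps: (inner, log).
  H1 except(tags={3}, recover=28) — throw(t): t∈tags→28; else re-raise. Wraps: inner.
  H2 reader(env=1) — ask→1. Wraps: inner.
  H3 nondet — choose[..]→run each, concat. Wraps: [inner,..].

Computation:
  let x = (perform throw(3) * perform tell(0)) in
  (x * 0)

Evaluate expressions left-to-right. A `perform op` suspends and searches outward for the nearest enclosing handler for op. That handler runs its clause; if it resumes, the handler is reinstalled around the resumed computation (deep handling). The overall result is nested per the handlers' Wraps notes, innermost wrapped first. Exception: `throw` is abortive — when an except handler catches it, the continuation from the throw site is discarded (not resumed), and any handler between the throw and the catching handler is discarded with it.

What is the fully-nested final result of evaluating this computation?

Evaluation trace:
throw(3) @ H1 caught ⇒ 28
H2 returns 28
H3 returns [28]
= [28]

Answer: [28]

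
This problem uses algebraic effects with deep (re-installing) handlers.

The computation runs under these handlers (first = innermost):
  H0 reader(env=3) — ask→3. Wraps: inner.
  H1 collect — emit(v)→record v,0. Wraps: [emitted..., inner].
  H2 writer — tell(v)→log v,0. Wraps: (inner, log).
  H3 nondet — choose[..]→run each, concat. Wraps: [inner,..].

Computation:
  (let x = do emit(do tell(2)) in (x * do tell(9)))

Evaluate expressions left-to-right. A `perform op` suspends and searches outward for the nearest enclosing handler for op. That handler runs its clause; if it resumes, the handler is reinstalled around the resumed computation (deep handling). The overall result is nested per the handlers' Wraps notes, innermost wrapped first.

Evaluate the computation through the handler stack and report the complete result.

Answer: [([0, 0], (2, 9))]

Working:
tell(2) @ H2 ⇒ log+=2
emit(0) @ H1 ⇒ out+=0
tell(9) @ H2 ⇒ log+=9
H0 returns 0
H1 returns [0, 0]
H2 returns ([0, 0], (2, 9))
H3 returns [([0, 0], (2, 9))]
= [([0, 0], (2, 9))]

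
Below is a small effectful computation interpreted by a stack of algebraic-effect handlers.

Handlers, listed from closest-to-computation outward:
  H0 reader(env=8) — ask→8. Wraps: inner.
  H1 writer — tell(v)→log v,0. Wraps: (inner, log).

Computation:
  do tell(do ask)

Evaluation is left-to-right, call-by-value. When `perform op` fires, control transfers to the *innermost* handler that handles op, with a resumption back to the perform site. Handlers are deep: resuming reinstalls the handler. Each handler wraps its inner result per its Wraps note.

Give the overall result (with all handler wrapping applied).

Answer: (0, (8))

Evaluation trace:
ask @ H0 ⇒ 8
tell(8) @ H1 ⇒ log+=8
H0 returns 0
H1 returns (0, (8))
= (0, (8))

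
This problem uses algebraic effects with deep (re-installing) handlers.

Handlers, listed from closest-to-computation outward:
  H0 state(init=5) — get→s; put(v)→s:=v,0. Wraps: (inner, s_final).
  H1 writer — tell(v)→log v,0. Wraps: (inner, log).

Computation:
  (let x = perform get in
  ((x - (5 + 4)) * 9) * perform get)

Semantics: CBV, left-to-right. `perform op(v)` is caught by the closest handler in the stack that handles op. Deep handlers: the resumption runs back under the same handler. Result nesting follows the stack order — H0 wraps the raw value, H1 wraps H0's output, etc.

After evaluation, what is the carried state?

Answer: 5

Evaluation trace:
get @ H0 ⇒ 5
get @ H0 ⇒ 5
H0 returns (-180, 5)
H1 returns ((-180, 5), ())
= ((-180, 5), ())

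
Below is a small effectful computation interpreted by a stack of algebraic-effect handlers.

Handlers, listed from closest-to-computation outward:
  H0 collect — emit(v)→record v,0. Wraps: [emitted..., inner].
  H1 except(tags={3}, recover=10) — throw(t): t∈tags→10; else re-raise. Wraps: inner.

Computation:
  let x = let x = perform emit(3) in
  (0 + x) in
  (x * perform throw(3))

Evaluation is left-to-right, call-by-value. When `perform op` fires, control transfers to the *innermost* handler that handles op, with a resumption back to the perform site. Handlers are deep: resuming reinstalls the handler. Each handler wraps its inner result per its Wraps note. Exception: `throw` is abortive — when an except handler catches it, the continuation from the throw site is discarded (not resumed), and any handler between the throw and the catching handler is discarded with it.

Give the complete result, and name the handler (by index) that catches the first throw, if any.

Step-by-step:
emit(3) @ H0 ⇒ out+=3
throw(3) @ H1 caught ⇒ 10
= 10

Answer: 10 ; first throw caught by: H1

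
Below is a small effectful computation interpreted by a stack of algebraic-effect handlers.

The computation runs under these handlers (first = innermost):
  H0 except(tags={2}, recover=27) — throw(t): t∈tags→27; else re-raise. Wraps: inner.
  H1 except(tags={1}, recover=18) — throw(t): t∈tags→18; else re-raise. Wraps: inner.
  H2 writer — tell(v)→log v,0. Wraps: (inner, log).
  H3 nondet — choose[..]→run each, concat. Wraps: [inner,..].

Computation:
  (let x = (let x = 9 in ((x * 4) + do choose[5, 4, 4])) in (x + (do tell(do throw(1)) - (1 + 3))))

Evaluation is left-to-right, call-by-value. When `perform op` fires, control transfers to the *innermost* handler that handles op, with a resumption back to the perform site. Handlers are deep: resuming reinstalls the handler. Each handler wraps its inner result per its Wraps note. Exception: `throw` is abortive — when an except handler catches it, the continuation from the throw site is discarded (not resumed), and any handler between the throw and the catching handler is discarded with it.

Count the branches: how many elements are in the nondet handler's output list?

Answer: 3

Evaluation trace:
choose[5, 4, 4] @ H3
  branch[0] choose=5:
    throw(1) @ H0 re-raised
    throw(1) @ H1 caught ⇒ 18
    H2 returns (18, ())
    H3 returns [(18, ())]
  branch[1] choose=4:
    throw(1) @ H0 re-raised
    throw(1) @ H1 caught ⇒ 18
    H2 returns (18, ())
    H3 returns [(18, ())]
  branch[2] choose=4:
    throw(1) @ H0 re-raised
    throw(1) @ H1 caught ⇒ 18
    H2 returns (18, ())
    H3 returns [(18, ())]
= [(18, ()), (18, ()), (18, ())]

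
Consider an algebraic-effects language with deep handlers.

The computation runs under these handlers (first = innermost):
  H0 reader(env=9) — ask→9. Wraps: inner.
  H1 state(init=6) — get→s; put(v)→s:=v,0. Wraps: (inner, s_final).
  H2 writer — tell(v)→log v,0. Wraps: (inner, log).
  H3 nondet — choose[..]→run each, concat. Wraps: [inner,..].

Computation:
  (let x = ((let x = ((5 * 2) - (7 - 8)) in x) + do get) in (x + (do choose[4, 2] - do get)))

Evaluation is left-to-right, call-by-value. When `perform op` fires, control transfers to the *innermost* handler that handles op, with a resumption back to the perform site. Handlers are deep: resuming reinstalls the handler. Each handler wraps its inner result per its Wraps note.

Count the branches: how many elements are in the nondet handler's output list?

Answer: 2

Step-by-step:
get @ H1 ⇒ 6
choose[4, 2] @ H3
  branch[0] choose=4:
    get @ H1 ⇒ 6
    H0 returns 15
    H1 returns (15, 6)
    H2 returns ((15, 6), ())
    H3 returns [((15, 6), ())]
  branch[1] choose=2:
    get @ H1 ⇒ 6
    H0 returns 13
    H1 returns (13, 6)
    H2 returns ((13, 6), ())
    H3 returns [((13, 6), ())]
= [((15, 6), ()), ((13, 6), ())]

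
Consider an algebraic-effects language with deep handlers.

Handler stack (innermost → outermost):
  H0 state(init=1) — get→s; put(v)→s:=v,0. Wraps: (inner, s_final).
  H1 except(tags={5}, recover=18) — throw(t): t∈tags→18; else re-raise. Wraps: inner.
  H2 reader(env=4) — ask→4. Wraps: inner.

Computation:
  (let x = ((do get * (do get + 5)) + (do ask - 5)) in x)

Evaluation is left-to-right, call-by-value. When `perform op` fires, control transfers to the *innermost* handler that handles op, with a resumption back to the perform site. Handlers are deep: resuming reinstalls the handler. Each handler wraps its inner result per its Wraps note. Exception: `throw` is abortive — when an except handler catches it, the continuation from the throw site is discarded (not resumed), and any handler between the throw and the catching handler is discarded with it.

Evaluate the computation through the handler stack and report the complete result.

Step-by-step:
get @ H0 ⇒ 1
get @ H0 ⇒ 1
ask @ H2 ⇒ 4
H0 returns (5, 1)
H1 returns (5, 1)
H2 returns (5, 1)
= (5, 1)

Answer: (5, 1)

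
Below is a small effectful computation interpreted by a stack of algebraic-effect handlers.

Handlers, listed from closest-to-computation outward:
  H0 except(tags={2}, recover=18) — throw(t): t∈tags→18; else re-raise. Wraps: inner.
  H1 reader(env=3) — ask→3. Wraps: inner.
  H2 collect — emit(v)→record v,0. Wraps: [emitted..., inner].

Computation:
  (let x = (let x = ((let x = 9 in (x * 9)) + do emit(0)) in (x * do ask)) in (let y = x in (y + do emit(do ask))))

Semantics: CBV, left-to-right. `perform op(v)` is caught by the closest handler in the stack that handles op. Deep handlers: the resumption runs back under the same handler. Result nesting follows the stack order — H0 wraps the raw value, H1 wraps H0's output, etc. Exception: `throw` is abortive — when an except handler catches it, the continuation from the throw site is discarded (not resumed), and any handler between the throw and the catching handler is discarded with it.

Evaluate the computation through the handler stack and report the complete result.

Working:
emit(0) @ H2 ⇒ out+=0
ask @ H1 ⇒ 3
ask @ H1 ⇒ 3
emit(3) @ H2 ⇒ out+=3
H0 returns 243
H1 returns 243
H2 returns [0, 3, 243]
= [0, 3, 243]

Answer: [0, 3, 243]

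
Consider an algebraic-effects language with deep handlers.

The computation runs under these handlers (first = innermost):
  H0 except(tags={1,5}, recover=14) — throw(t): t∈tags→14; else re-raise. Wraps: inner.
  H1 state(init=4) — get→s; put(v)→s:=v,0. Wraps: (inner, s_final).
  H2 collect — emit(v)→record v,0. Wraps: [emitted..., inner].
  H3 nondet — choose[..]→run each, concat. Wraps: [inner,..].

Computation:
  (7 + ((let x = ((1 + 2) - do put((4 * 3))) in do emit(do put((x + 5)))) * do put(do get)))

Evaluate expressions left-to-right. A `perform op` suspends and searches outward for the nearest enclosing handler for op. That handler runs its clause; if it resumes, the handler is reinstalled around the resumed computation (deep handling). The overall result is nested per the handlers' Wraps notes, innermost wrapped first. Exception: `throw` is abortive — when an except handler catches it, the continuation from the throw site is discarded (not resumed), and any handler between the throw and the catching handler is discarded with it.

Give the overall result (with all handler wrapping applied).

Answer: [[0, (7, 8)]]

Evaluation trace:
put(12) @ H1 ⇒ s:=12
put(8) @ H1 ⇒ s:=8
emit(0) @ H2 ⇒ out+=0
get @ H1 ⇒ 8
put(8) @ H1 ⇒ s:=8
H0 returns 7
H1 returns (7, 8)
H2 returns [0, (7, 8)]
H3 returns [[0, (7, 8)]]
= [[0, (7, 8)]]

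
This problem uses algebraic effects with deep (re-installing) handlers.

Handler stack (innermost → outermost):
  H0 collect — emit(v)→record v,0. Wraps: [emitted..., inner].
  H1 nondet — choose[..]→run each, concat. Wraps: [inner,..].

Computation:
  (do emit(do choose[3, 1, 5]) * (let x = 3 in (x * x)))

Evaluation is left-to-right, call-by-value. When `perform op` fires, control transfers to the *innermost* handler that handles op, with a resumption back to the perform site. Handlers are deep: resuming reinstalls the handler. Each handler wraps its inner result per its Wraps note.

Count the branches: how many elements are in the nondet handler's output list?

Answer: 3

Step-by-step:
choose[3, 1, 5] @ H1
  branch[0] choose=3:
    emit(3) @ H0 ⇒ out+=3
    H0 returns [3, 0]
    H1 returns [[3, 0]]
  branch[1] choose=1:
    emit(1) @ H0 ⇒ out+=1
    H0 returns [1, 0]
    H1 returns [[1, 0]]
  branch[2] choose=5:
    emit(5) @ H0 ⇒ out+=5
    H0 returns [5, 0]
    H1 returns [[5, 0]]
= [[3, 0], [1, 0], [5, 0]]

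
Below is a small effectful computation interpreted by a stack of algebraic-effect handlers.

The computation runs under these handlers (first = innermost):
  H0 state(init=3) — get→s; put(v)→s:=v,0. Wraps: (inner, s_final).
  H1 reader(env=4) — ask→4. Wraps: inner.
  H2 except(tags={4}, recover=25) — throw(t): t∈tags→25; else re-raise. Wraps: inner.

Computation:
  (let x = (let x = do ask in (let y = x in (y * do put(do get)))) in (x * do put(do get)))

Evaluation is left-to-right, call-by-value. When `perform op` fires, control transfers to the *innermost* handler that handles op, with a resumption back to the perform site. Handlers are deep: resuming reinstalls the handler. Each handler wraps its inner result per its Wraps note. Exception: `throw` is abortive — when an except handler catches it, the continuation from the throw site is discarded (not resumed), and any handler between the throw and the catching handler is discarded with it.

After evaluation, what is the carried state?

Answer: 3

Working:
ask @ H1 ⇒ 4
get @ H0 ⇒ 3
put(3) @ H0 ⇒ s:=3
get @ H0 ⇒ 3
put(3) @ H0 ⇒ s:=3
H0 returns (0, 3)
H1 returns (0, 3)
H2 returns (0, 3)
= (0, 3)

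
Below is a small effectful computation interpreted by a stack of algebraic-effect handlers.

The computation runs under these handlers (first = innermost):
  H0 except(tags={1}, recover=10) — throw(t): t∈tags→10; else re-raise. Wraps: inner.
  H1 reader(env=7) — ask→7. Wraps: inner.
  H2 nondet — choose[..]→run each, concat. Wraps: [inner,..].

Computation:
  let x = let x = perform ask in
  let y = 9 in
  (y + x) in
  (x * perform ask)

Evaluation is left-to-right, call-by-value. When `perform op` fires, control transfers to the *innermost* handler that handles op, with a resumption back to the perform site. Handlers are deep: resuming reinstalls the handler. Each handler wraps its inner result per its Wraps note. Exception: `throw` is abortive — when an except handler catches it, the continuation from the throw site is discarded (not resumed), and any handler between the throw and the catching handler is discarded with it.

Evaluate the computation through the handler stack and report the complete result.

Answer: [112]

Step-by-step:
ask @ H1 ⇒ 7
ask @ H1 ⇒ 7
H0 returns 112
H1 returns 112
H2 returns [112]
= [112]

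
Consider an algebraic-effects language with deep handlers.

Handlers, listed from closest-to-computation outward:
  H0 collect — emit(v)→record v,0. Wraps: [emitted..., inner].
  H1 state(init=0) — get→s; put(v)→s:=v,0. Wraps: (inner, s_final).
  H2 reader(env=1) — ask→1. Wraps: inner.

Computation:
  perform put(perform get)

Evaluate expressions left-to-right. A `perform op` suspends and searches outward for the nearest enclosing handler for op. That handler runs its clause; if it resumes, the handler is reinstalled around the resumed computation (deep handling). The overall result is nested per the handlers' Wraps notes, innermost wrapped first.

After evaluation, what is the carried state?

Answer: 0

Evaluation trace:
get @ H1 ⇒ 0
put(0) @ H1 ⇒ s:=0
H0 returns [0]
H1 returns ([0], 0)
H2 returns ([0], 0)
= ([0], 0)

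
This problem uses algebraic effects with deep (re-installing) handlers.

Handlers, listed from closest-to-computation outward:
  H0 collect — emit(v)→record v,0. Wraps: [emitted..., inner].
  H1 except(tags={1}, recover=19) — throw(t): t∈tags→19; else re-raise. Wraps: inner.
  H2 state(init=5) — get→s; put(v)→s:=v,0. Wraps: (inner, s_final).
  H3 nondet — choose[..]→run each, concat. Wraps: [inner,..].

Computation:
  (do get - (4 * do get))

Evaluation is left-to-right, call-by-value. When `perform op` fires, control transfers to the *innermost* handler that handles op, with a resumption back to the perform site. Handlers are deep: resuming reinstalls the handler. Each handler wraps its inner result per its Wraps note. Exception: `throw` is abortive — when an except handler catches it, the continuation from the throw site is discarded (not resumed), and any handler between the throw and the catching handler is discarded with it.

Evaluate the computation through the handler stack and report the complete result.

Evaluation trace:
get @ H2 ⇒ 5
get @ H2 ⇒ 5
H0 returns [-15]
H1 returns [-15]
H2 returns ([-15], 5)
H3 returns [([-15], 5)]
= [([-15], 5)]

Answer: [([-15], 5)]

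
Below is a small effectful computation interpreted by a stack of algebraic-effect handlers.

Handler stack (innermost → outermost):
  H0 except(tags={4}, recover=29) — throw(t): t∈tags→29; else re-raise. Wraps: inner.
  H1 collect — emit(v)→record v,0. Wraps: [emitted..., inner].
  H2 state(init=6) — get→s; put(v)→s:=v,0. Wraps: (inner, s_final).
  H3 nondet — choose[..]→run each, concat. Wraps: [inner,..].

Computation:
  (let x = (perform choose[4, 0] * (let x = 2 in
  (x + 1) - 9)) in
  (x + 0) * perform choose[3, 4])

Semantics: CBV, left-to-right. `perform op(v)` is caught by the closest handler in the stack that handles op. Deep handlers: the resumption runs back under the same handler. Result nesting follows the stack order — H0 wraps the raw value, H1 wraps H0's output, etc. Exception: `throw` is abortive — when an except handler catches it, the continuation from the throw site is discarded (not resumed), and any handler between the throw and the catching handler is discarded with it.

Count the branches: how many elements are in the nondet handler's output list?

Step-by-step:
choose[4, 0] @ H3
  branch[0] choose=4:
    choose[3, 4] @ H3
      branch[0] choose=3:
        H0 returns -72
        H1 returns [-72]
        H2 returns ([-72], 6)
        H3 returns [([-72], 6)]
      branch[1] choose=4:
        H0 returns -96
        H1 returns [-96]
        H2 returns ([-96], 6)
        H3 returns [([-96], 6)]
  branch[1] choose=0:
    choose[3, 4] @ H3
      branch[0] choose=3:
        H0 returns 0
        H1 returns [0]
        H2 returns ([0], 6)
        H3 returns [([0], 6)]
      branch[1] choose=4:
        H0 returns 0
        H1 returns [0]
        H2 returns ([0], 6)
        H3 returns [([0], 6)]
= [([-72], 6), ([-96], 6), ([0], 6), ([0], 6)]

Answer: 4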